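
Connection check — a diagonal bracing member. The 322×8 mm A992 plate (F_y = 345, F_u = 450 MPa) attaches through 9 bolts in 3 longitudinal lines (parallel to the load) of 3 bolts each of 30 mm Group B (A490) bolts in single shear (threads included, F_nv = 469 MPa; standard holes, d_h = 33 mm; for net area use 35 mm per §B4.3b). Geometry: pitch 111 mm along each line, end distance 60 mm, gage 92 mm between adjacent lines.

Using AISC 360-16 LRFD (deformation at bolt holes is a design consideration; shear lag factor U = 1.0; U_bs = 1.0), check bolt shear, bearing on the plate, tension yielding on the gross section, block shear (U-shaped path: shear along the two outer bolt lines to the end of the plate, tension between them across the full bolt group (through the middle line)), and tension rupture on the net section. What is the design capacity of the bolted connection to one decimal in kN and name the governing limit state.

Bolt shear: A_b = π(30)²/4 = 706.86 mm². φR_n = 0.75 × 469 × 706.86 × 9 × 1 = 2237.7 kN.
Bearing (8 mm plate, F_u = 450 MPa): end bolts L_c = 60 − 33/2 = 43.5, R_n = min(1.2×43.5×8×450, 2.4×30×8×450) = 187.92 kN/bolt; interior L_c = 111 − 33 = 78, R_n = 259.2 kN/bolt. φR_n = 0.75 × (3×187.92 + 6×259.2) = 1589.2 kN.
Tension yield (gross): A_g = 322×8 = 2576 mm². φR_n = 0.90 × 345 × 2576 = 799.8 kN.
Block shear: shear path 2×[60+2×111] = 2×282 mm, A_gv = 4512, A_nv = 2×(282 − 2.5×35)×8 = 3112 mm²; tension across gage: (184 − 2×35)×8 = 912 mm². R_n = min(0.6×450×3112, 0.6×345×4512) + 1.0×450×912 = min(840.24, 933.98) + 410.4 = 1250.6 kN. φR_n = 0.75 × 1250.6 = 938.0 kN.
Tension rupture (net): A_n = (322 − 3×35)×8 = 1736 mm² (U = 1.0, A_e = A_n). φR_n = 0.75 × 450 × 1736 = 585.9 kN.
Governing: min(2237.7, 1589.2, 799.8, 938.0, 585.9) = 585.9 kN → net-section rupture.

585.9 kN (net-section rupture governs)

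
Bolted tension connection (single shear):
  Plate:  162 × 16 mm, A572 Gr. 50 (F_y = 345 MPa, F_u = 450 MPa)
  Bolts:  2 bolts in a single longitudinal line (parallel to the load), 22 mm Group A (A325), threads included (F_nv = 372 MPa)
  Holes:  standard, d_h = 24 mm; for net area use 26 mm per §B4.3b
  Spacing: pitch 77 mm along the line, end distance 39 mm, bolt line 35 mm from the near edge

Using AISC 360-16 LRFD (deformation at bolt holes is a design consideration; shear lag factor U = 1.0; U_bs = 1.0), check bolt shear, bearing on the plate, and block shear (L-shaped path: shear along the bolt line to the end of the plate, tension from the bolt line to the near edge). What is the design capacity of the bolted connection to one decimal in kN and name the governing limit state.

212.1 kN (bolt shear governs)

Bolt shear: A_b = π(22)²/4 = 380.13 mm². φR_n = 0.75 × 372 × 380.13 × 2 × 1 = 212.1 kN.
Bearing (16 mm plate, F_u = 450 MPa): end bolts L_c = 39 − 24/2 = 27, R_n = min(1.2×27×16×450, 2.4×22×16×450) = 233.28 kN/bolt; interior L_c = 77 − 24 = 53, R_n = 380.16 kN/bolt. φR_n = 0.75 × (1×233.28 + 1×380.16) = 460.1 kN.
Block shear: shear path 1×[39+1×77] = 1×116 mm, A_gv = 1856, A_nv = 1×(116 − 1.5×26)×16 = 1232 mm²; tension to near edge: (35 − 0.5×26)×16 = 352 mm². R_n = min(0.6×450×1232, 0.6×345×1856) + 1.0×450×352 = min(332.64, 384.19) + 158.4 = 491.04 kN. φR_n = 0.75 × 491.04 = 368.3 kN.
Governing: min(212.1, 460.1, 368.3) = 212.1 kN → bolt shear.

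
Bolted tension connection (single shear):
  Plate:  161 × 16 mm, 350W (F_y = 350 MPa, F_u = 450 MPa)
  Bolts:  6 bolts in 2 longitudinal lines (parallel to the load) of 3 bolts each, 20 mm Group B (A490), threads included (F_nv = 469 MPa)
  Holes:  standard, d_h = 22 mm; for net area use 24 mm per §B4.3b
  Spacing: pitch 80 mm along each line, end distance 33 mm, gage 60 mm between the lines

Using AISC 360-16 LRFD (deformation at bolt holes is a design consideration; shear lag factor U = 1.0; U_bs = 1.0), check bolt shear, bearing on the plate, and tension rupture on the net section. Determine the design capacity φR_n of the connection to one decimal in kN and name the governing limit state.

Bolt shear: A_b = π(20)²/4 = 314.16 mm². φR_n = 0.75 × 469 × 314.16 × 6 × 1 = 663.0 kN.
Bearing (16 mm plate, F_u = 450 MPa): end bolts L_c = 33 − 22/2 = 22, R_n = min(1.2×22×16×450, 2.4×20×16×450) = 190.08 kN/bolt; interior L_c = 80 − 22 = 58, R_n = 345.6 kN/bolt. φR_n = 0.75 × (2×190.08 + 4×345.6) = 1321.9 kN.
Tension rupture (net): A_n = (161 − 2×24)×16 = 1808 mm² (U = 1.0, A_e = A_n). φR_n = 0.75 × 450 × 1808 = 610.2 kN.
Governing: min(663.0, 1321.9, 610.2) = 610.2 kN → net-section rupture.

610.2 kN (net-section rupture governs)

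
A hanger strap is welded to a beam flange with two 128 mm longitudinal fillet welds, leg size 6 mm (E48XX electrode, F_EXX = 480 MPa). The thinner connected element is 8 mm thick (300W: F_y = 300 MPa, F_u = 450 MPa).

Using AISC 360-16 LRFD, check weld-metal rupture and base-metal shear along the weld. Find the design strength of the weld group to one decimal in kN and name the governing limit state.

234.6 kN (weld metal governs)

Weld metal: throat = 0.707×6 = 4.242 mm, L = 2×128 = 256 mm. φR_n = 0.75 × 0.6 × 480 × 4.242 × 256 = 234.6 kN.
Base metal shear (8 mm plate): yield φR_n = 1.0×0.6×300×8×256 = 368.6 kN; rupture φR_n = 0.75×0.6×450×8×256 = 414.7 kN; take 368.6 kN (yield).
Governing: min(234.6, 368.6) = 234.6 kN → weld metal.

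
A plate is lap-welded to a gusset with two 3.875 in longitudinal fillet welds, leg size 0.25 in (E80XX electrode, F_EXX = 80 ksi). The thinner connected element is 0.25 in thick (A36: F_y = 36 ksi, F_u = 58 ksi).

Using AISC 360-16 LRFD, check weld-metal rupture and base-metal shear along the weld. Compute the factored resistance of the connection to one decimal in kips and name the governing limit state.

41.9 kips (base-metal shear governs)

Weld metal: throat = 0.707×0.25 = 0.17675 in, L = 2×3.875 = 7.75 in. φR_n = 0.75 × 0.6 × 80 × 0.17675 × 7.75 = 49.3 kips.
Base metal shear (0.25 in plate): yield φR_n = 1.0×0.6×36×0.25×7.75 = 41.9 kips; rupture φR_n = 0.75×0.6×58×0.25×7.75 = 50.6 kips; take 41.9 kips (yield).
Governing: min(49.3, 41.9) = 41.9 kips → base-metal shear.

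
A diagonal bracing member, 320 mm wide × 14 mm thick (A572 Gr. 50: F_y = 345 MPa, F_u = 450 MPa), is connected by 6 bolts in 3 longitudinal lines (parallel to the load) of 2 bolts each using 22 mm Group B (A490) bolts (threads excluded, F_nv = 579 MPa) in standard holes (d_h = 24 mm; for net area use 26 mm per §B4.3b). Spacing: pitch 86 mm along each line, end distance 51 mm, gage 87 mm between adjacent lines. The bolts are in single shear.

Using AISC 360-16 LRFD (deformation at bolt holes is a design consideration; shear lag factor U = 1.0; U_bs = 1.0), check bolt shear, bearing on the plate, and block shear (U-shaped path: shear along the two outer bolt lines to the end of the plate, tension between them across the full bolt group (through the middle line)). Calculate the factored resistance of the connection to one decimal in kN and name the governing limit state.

Bolt shear: A_b = π(22)²/4 = 380.13 mm². φR_n = 0.75 × 579 × 380.13 × 6 × 1 = 990.4 kN.
Bearing (14 mm plate, F_u = 450 MPa): end bolts L_c = 51 − 24/2 = 39, R_n = min(1.2×39×14×450, 2.4×22×14×450) = 294.84 kN/bolt; interior L_c = 86 − 24 = 62, R_n = 332.64 kN/bolt. φR_n = 0.75 × (3×294.84 + 3×332.64) = 1411.8 kN.
Block shear: shear path 2×[51+1×86] = 2×137 mm, A_gv = 3836, A_nv = 2×(137 − 1.5×26)×14 = 2744 mm²; tension across gage: (174 − 2×26)×14 = 1708 mm². R_n = min(0.6×450×2744, 0.6×345×3836) + 1.0×450×1708 = min(740.88, 794.05) + 768.6 = 1509.5 kN. φR_n = 0.75 × 1509.5 = 1132.1 kN.
Governing: min(990.4, 1411.8, 1132.1) = 990.4 kN → bolt shear.

990.4 kN (bolt shear governs)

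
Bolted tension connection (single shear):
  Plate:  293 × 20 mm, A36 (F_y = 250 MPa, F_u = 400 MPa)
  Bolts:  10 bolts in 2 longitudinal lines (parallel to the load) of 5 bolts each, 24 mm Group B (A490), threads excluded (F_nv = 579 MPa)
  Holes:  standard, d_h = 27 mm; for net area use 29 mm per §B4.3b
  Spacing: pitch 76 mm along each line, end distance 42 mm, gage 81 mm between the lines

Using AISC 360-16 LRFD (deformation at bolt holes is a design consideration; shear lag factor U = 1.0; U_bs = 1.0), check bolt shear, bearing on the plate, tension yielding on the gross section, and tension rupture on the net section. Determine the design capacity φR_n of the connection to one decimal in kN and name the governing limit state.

Bolt shear: A_b = π(24)²/4 = 452.39 mm². φR_n = 0.75 × 579 × 452.39 × 10 × 1 = 1964.5 kN.
Bearing (20 mm plate, F_u = 400 MPa): end bolts L_c = 42 − 27/2 = 28.5, R_n = min(1.2×28.5×20×400, 2.4×24×20×400) = 273.6 kN/bolt; interior L_c = 76 − 27 = 49, R_n = 460.8 kN/bolt. φR_n = 0.75 × (2×273.6 + 8×460.8) = 3175.2 kN.
Tension yield (gross): A_g = 293×20 = 5860 mm². φR_n = 0.90 × 250 × 5860 = 1318.5 kN.
Tension rupture (net): A_n = (293 − 2×29)×20 = 4700 mm² (U = 1.0, A_e = A_n). φR_n = 0.75 × 400 × 4700 = 1410.0 kN.
Governing: min(1964.5, 3175.2, 1318.5, 1410.0) = 1318.5 kN → gross-section yield.

1318.5 kN (gross-section yield governs)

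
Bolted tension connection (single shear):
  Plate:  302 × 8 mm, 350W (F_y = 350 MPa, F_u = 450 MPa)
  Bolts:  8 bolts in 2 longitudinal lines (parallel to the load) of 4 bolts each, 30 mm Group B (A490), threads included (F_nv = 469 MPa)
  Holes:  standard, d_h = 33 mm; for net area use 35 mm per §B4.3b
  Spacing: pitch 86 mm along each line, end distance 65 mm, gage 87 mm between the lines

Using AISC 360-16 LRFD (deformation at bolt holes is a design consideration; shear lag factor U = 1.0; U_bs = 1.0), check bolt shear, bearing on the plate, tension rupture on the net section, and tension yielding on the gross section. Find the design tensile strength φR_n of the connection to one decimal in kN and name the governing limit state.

626.4 kN (net-section rupture governs)

Bolt shear: A_b = π(30)²/4 = 706.86 mm². φR_n = 0.75 × 469 × 706.86 × 8 × 1 = 1989.1 kN.
Bearing (8 mm plate, F_u = 450 MPa): end bolts L_c = 65 − 33/2 = 48.5, R_n = min(1.2×48.5×8×450, 2.4×30×8×450) = 209.52 kN/bolt; interior L_c = 86 − 33 = 53, R_n = 228.96 kN/bolt. φR_n = 0.75 × (2×209.52 + 6×228.96) = 1344.6 kN.
Tension rupture (net): A_n = (302 − 2×35)×8 = 1856 mm² (U = 1.0, A_e = A_n). φR_n = 0.75 × 450 × 1856 = 626.4 kN.
Tension yield (gross): A_g = 302×8 = 2416 mm². φR_n = 0.90 × 350 × 2416 = 761.0 kN.
Governing: min(1989.1, 1344.6, 626.4, 761.0) = 626.4 kN → net-section rupture.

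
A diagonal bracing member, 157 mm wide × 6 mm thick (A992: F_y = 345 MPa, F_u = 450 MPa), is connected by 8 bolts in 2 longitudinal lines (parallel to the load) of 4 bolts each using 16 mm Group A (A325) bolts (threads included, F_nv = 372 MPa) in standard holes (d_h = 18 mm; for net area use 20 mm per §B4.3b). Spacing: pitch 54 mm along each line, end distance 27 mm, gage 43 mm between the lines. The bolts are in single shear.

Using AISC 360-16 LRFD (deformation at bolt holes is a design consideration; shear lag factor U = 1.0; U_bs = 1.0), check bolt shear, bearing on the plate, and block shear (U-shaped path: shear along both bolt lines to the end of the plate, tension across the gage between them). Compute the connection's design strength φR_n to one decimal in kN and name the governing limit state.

335.7 kN (block shear governs)

Bolt shear: A_b = π(16)²/4 = 201.06 mm². φR_n = 0.75 × 372 × 201.06 × 8 × 1 = 448.8 kN.
Bearing (6 mm plate, F_u = 450 MPa): end bolts L_c = 27 − 18/2 = 18, R_n = min(1.2×18×6×450, 2.4×16×6×450) = 58.32 kN/bolt; interior L_c = 54 − 18 = 36, R_n = 103.68 kN/bolt. φR_n = 0.75 × (2×58.32 + 6×103.68) = 554.0 kN.
Block shear: shear path 2×[27+3×54] = 2×189 mm, A_gv = 2268, A_nv = 2×(189 − 3.5×20)×6 = 1428 mm²; tension across gage: (43 − 1×20)×6 = 138 mm². R_n = min(0.6×450×1428, 0.6×345×2268) + 1.0×450×138 = min(385.56, 469.48) + 62.1 = 447.66 kN. φR_n = 0.75 × 447.66 = 335.7 kN.
Governing: min(448.8, 554.0, 335.7) = 335.7 kN → block shear.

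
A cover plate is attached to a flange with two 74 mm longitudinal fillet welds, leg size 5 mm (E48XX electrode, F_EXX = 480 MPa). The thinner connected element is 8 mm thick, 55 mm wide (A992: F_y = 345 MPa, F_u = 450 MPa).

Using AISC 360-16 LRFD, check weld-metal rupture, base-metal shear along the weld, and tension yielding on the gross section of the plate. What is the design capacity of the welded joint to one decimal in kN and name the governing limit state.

113.0 kN (weld metal governs)

Weld metal: throat = 0.707×5 = 3.535 mm, L = 2×74 = 148 mm. φR_n = 0.75 × 0.6 × 480 × 3.535 × 148 = 113.0 kN.
Base metal shear (8 mm plate): yield φR_n = 1.0×0.6×345×8×148 = 245.1 kN; rupture φR_n = 0.75×0.6×450×8×148 = 239.8 kN; take 239.8 kN (rupture).
Tension yield (gross): A_g = 55×8 = 440 mm². φR_n = 0.90 × 345 × 440 = 136.6 kN.
Governing: min(113.0, 239.8, 136.6) = 113.0 kN → weld metal.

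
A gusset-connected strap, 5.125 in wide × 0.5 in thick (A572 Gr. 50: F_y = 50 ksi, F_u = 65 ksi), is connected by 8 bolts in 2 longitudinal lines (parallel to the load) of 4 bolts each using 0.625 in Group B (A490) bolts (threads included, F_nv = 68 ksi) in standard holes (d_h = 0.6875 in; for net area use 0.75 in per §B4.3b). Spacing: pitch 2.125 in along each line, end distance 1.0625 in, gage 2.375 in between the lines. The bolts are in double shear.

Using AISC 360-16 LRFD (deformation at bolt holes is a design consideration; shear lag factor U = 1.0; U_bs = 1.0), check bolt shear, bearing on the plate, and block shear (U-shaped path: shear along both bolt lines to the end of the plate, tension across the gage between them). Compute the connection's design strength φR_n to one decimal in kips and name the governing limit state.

180.4 kips (block shear governs)

Bolt shear: A_b = π(0.625)²/4 = 0.3068 in². φR_n = 0.75 × 68 × 0.3068 × 8 × 2 = 250.3 kips.
Bearing (0.5 in plate, F_u = 65 ksi): end bolts L_c = 1.0625 − 0.6875/2 = 0.71875, R_n = min(1.2×0.71875×0.5×65, 2.4×0.625×0.5×65) = 28.031 kips/bolt; interior L_c = 2.125 − 0.6875 = 1.4375, R_n = 48.75 kips/bolt. φR_n = 0.75 × (2×28.031 + 6×48.75) = 261.4 kips.
Block shear: shear path 2×[1.0625+3×2.125] = 2×7.4375 in, A_gv = 7.4375, A_nv = 2×(7.4375 − 3.5×0.75)×0.5 = 4.8125 in²; tension across gage: (2.375 − 1×0.75)×0.5 = 0.8125 in². R_n = min(0.6×65×4.8125, 0.6×50×7.4375) + 1.0×65×0.8125 = min(187.69, 223.13) + 52.813 = 240.5 kips. φR_n = 0.75 × 240.5 = 180.4 kips.
Governing: min(250.3, 261.4, 180.4) = 180.4 kips → block shear.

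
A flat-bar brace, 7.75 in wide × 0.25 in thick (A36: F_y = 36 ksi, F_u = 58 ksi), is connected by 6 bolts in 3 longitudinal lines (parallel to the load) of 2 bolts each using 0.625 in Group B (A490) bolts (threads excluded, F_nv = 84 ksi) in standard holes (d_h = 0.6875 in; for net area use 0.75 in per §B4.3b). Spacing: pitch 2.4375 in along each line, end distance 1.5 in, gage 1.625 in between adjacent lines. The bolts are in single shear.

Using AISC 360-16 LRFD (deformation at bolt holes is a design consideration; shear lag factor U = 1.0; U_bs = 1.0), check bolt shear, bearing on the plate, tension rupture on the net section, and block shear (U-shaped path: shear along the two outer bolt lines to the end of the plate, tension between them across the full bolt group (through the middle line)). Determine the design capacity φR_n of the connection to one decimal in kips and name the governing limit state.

Bolt shear: A_b = π(0.625)²/4 = 0.3068 in². φR_n = 0.75 × 84 × 0.3068 × 6 × 1 = 116.0 kips.
Bearing (0.25 in plate, F_u = 58 ksi): end bolts L_c = 1.5 − 0.6875/2 = 1.15625, R_n = min(1.2×1.15625×0.25×58, 2.4×0.625×0.25×58) = 20.119 kips/bolt; interior L_c = 2.4375 − 0.6875 = 1.75, R_n = 21.75 kips/bolt. φR_n = 0.75 × (3×20.119 + 3×21.75) = 94.2 kips.
Tension rupture (net): A_n = (7.75 − 3×0.75)×0.25 = 1.375 in² (U = 1.0, A_e = A_n). φR_n = 0.75 × 58 × 1.375 = 59.8 kips.
Block shear: shear path 2×[1.5+1×2.4375] = 2×3.9375 in, A_gv = 1.9688, A_nv = 2×(3.9375 − 1.5×0.75)×0.25 = 1.4063 in²; tension across gage: (3.25 − 2×0.75)×0.25 = 0.4375 in². R_n = min(0.6×58×1.4063, 0.6×36×1.9688) + 1.0×58×0.4375 = min(48.939, 42.526) + 25.375 = 67.901 kips. φR_n = 0.75 × 67.901 = 50.9 kips.
Governing: min(116.0, 94.2, 59.8, 50.9) = 50.9 kips → block shear.

50.9 kips (block shear governs)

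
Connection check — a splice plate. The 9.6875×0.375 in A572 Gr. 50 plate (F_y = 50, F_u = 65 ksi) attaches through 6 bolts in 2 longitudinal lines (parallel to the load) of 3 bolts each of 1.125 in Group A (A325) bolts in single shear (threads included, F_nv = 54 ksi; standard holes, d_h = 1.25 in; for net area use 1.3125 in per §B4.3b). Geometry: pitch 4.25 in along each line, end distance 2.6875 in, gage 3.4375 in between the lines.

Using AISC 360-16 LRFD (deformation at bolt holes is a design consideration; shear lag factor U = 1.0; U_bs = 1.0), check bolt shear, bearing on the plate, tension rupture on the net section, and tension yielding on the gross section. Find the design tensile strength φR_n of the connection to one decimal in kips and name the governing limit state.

Bolt shear: A_b = π(1.125)²/4 = 0.99402 in². φR_n = 0.75 × 54 × 0.99402 × 6 × 1 = 241.5 kips.
Bearing (0.375 in plate, F_u = 65 ksi): end bolts L_c = 2.6875 − 1.25/2 = 2.0625, R_n = min(1.2×2.0625×0.375×65, 2.4×1.125×0.375×65) = 60.328 kips/bolt; interior L_c = 4.25 − 1.25 = 3, R_n = 65.813 kips/bolt. φR_n = 0.75 × (2×60.328 + 4×65.813) = 287.9 kips.
Tension rupture (net): A_n = (9.6875 − 2×1.3125)×0.375 = 2.6484 in² (U = 1.0, A_e = A_n). φR_n = 0.75 × 65 × 2.6484 = 129.1 kips.
Tension yield (gross): A_g = 9.6875×0.375 = 3.6328 in². φR_n = 0.90 × 50 × 3.6328 = 163.5 kips.
Governing: min(241.5, 287.9, 129.1, 163.5) = 129.1 kips → net-section rupture.

129.1 kips (net-section rupture governs)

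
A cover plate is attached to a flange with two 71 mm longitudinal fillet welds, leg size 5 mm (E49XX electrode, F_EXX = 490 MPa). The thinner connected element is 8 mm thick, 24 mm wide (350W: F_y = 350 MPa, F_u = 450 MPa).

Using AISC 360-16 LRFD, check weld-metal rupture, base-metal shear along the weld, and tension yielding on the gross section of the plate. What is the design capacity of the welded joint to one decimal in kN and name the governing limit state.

60.5 kN (gross-section yield governs)

Weld metal: throat = 0.707×5 = 3.535 mm, L = 2×71 = 142 mm. φR_n = 0.75 × 0.6 × 490 × 3.535 × 142 = 110.7 kN.
Base metal shear (8 mm plate): yield φR_n = 1.0×0.6×350×8×142 = 238.6 kN; rupture φR_n = 0.75×0.6×450×8×142 = 230.0 kN; take 230.0 kN (rupture).
Tension yield (gross): A_g = 24×8 = 192 mm². φR_n = 0.90 × 350 × 192 = 60.5 kN.
Governing: min(110.7, 230.0, 60.5) = 60.5 kN → gross-section yield.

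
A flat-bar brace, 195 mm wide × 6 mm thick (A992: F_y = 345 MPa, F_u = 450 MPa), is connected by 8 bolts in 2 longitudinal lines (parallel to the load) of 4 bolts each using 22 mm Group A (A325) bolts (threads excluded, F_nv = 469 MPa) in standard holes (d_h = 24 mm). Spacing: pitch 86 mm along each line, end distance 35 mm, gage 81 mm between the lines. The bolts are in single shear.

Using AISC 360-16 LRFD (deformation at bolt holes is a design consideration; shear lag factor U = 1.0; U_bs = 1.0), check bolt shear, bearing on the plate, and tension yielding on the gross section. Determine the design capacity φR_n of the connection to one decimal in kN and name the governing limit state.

Bolt shear: A_b = π(22)²/4 = 380.13 mm². φR_n = 0.75 × 469 × 380.13 × 8 × 1 = 1069.7 kN.
Bearing (6 mm plate, F_u = 450 MPa): end bolts L_c = 35 − 24/2 = 23, R_n = min(1.2×23×6×450, 2.4×22×6×450) = 74.52 kN/bolt; interior L_c = 86 − 24 = 62, R_n = 142.56 kN/bolt. φR_n = 0.75 × (2×74.52 + 6×142.56) = 753.3 kN.
Tension yield (gross): A_g = 195×6 = 1170 mm². φR_n = 0.90 × 345 × 1170 = 363.3 kN.
Governing: min(1069.7, 753.3, 363.3) = 363.3 kN → gross-section yield.

363.3 kN (gross-section yield governs)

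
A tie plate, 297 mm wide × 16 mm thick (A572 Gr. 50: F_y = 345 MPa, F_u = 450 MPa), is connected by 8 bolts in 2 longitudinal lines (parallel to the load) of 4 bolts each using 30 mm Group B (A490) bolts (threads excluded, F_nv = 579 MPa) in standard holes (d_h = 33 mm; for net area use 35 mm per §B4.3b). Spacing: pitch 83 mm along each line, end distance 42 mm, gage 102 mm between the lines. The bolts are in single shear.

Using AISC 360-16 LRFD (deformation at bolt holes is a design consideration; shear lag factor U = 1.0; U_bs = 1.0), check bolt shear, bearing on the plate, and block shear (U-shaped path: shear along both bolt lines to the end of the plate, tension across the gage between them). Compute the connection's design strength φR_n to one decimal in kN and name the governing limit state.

Bolt shear: A_b = π(30)²/4 = 706.86 mm². φR_n = 0.75 × 579 × 706.86 × 8 × 1 = 2455.6 kN.
Bearing (16 mm plate, F_u = 450 MPa): end bolts L_c = 42 − 33/2 = 25.5, R_n = min(1.2×25.5×16×450, 2.4×30×16×450) = 220.32 kN/bolt; interior L_c = 83 − 33 = 50, R_n = 432 kN/bolt. φR_n = 0.75 × (2×220.32 + 6×432) = 2274.5 kN.
Block shear: shear path 2×[42+3×83] = 2×291 mm, A_gv = 9312, A_nv = 2×(291 − 3.5×35)×16 = 5392 mm²; tension across gage: (102 − 1×35)×16 = 1072 mm². R_n = min(0.6×450×5392, 0.6×345×9312) + 1.0×450×1072 = min(1455.8, 1927.6) + 482.4 = 1938.2 kN. φR_n = 0.75 × 1938.2 = 1453.7 kN.
Governing: min(2455.6, 2274.5, 1453.7) = 1453.7 kN → block shear.

1453.7 kN (block shear governs)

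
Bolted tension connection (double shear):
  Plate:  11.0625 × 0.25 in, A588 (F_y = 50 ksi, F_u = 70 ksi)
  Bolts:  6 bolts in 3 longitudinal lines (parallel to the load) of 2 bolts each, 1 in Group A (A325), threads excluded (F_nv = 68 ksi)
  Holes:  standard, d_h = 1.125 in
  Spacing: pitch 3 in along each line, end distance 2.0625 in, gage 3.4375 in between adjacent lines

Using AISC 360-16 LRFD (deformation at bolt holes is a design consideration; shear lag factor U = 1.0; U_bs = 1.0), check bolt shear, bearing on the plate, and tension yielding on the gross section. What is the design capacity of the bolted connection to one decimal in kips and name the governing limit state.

Bolt shear: A_b = π(1)²/4 = 0.7854 in². φR_n = 0.75 × 68 × 0.7854 × 6 × 2 = 480.7 kips.
Bearing (0.25 in plate, F_u = 70 ksi): end bolts L_c = 2.0625 − 1.125/2 = 1.5, R_n = min(1.2×1.5×0.25×70, 2.4×1×0.25×70) = 31.5 kips/bolt; interior L_c = 3 − 1.125 = 1.875, R_n = 39.375 kips/bolt. φR_n = 0.75 × (3×31.5 + 3×39.375) = 159.5 kips.
Tension yield (gross): A_g = 11.0625×0.25 = 2.7656 in². φR_n = 0.90 × 50 × 2.7656 = 124.5 kips.
Governing: min(480.7, 159.5, 124.5) = 124.5 kips → gross-section yield.

124.5 kips (gross-section yield governs)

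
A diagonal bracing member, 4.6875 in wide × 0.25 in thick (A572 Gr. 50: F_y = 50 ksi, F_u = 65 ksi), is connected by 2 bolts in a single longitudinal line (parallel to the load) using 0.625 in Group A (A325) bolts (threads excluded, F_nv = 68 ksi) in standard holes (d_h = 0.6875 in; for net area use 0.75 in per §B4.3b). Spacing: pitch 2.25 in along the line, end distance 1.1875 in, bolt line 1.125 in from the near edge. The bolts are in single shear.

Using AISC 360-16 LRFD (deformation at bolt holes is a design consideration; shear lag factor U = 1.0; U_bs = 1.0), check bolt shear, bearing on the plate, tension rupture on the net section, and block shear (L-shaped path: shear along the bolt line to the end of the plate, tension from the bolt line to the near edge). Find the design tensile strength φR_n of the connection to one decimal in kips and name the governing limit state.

26.1 kips (block shear governs)

Bolt shear: A_b = π(0.625)²/4 = 0.3068 in². φR_n = 0.75 × 68 × 0.3068 × 2 × 1 = 31.3 kips.
Bearing (0.25 in plate, F_u = 65 ksi): end bolts L_c = 1.1875 − 0.6875/2 = 0.84375, R_n = min(1.2×0.84375×0.25×65, 2.4×0.625×0.25×65) = 16.453 kips/bolt; interior L_c = 2.25 − 0.6875 = 1.5625, R_n = 24.375 kips/bolt. φR_n = 0.75 × (1×16.453 + 1×24.375) = 30.6 kips.
Tension rupture (net): A_n = (4.6875 − 1×0.75)×0.25 = 0.98438 in² (U = 1.0, A_e = A_n). φR_n = 0.75 × 65 × 0.98438 = 48.0 kips.
Block shear: shear path 1×[1.1875+1×2.25] = 1×3.4375 in, A_gv = 0.85938, A_nv = 1×(3.4375 − 1.5×0.75)×0.25 = 0.57813 in²; tension to near edge: (1.125 − 0.5×0.75)×0.25 = 0.1875 in². R_n = min(0.6×65×0.57813, 0.6×50×0.85938) + 1.0×65×0.1875 = min(22.547, 25.781) + 12.188 = 34.735 kips. φR_n = 0.75 × 34.735 = 26.1 kips.
Governing: min(31.3, 30.6, 48.0, 26.1) = 26.1 kips → block shear.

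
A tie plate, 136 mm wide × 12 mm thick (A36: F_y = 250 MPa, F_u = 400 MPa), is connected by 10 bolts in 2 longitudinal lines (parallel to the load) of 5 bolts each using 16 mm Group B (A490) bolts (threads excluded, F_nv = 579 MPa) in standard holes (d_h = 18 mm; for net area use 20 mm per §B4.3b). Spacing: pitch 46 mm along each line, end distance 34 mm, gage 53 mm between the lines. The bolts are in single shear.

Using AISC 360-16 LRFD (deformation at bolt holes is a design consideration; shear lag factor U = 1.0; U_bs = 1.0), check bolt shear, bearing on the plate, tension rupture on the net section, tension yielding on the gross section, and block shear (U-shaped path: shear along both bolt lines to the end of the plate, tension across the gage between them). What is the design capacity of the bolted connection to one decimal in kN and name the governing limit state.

345.6 kN (net-section rupture governs)

Bolt shear: A_b = π(16)²/4 = 201.06 mm². φR_n = 0.75 × 579 × 201.06 × 10 × 1 = 873.1 kN.
Bearing (12 mm plate, F_u = 400 MPa): end bolts L_c = 34 − 18/2 = 25, R_n = min(1.2×25×12×400, 2.4×16×12×400) = 144 kN/bolt; interior L_c = 46 − 18 = 28, R_n = 161.28 kN/bolt. φR_n = 0.75 × (2×144 + 8×161.28) = 1183.7 kN.
Tension rupture (net): A_n = (136 − 2×20)×12 = 1152 mm² (U = 1.0, A_e = A_n). φR_n = 0.75 × 400 × 1152 = 345.6 kN.
Tension yield (gross): A_g = 136×12 = 1632 mm². φR_n = 0.90 × 250 × 1632 = 367.2 kN.
Block shear: shear path 2×[34+4×46] = 2×218 mm, A_gv = 5232, A_nv = 2×(218 − 4.5×20)×12 = 3072 mm²; tension across gage: (53 − 1×20)×12 = 396 mm². R_n = min(0.6×400×3072, 0.6×250×5232) + 1.0×400×396 = min(737.28, 784.8) + 158.4 = 895.68 kN. φR_n = 0.75 × 895.68 = 671.8 kN.
Governing: min(873.1, 1183.7, 345.6, 367.2, 671.8) = 345.6 kN → net-section rupture.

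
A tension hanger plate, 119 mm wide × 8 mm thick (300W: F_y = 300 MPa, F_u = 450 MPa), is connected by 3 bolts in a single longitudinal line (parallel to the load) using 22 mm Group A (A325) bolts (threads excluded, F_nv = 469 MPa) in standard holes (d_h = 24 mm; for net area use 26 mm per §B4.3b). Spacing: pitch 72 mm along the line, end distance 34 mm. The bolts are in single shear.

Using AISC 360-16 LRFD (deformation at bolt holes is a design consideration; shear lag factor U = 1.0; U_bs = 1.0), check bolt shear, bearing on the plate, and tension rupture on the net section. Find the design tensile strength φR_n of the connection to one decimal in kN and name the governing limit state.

251.1 kN (net-section rupture governs)

Bolt shear: A_b = π(22)²/4 = 380.13 mm². φR_n = 0.75 × 469 × 380.13 × 3 × 1 = 401.1 kN.
Bearing (8 mm plate, F_u = 450 MPa): end bolts L_c = 34 − 24/2 = 22, R_n = min(1.2×22×8×450, 2.4×22×8×450) = 95.04 kN/bolt; interior L_c = 72 − 24 = 48, R_n = 190.08 kN/bolt. φR_n = 0.75 × (1×95.04 + 2×190.08) = 356.4 kN.
Tension rupture (net): A_n = (119 − 1×26)×8 = 744 mm² (U = 1.0, A_e = A_n). φR_n = 0.75 × 450 × 744 = 251.1 kN.
Governing: min(401.1, 356.4, 251.1) = 251.1 kN → net-section rupture.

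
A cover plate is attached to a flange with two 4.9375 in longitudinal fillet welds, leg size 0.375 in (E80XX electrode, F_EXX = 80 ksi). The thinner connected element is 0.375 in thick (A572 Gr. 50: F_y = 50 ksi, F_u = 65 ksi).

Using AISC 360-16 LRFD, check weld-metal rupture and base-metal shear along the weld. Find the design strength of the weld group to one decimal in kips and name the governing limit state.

Weld metal: throat = 0.707×0.375 = 0.26513 in, L = 2×4.9375 = 9.875 in. φR_n = 0.75 × 0.6 × 80 × 0.26513 × 9.875 = 94.3 kips.
Base metal shear (0.375 in plate): yield φR_n = 1.0×0.6×50×0.375×9.875 = 111.1 kips; rupture φR_n = 0.75×0.6×65×0.375×9.875 = 108.3 kips; take 108.3 kips (rupture).
Governing: min(94.3, 108.3) = 94.3 kips → weld metal.

94.3 kips (weld metal governs)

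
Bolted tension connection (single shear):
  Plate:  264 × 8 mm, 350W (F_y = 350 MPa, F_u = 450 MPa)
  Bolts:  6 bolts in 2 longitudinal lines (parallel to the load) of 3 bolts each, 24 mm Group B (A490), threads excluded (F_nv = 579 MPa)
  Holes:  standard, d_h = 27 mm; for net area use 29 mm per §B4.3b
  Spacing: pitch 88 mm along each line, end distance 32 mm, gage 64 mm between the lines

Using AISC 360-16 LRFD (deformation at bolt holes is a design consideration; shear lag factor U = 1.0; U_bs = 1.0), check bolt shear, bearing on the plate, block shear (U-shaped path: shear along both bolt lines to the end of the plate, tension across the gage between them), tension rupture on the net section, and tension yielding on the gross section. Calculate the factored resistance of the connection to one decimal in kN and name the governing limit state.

Bolt shear: A_b = π(24)²/4 = 452.39 mm². φR_n = 0.75 × 579 × 452.39 × 6 × 1 = 1178.7 kN.
Bearing (8 mm plate, F_u = 450 MPa): end bolts L_c = 32 − 27/2 = 18.5, R_n = min(1.2×18.5×8×450, 2.4×24×8×450) = 79.92 kN/bolt; interior L_c = 88 − 27 = 61, R_n = 207.36 kN/bolt. φR_n = 0.75 × (2×79.92 + 4×207.36) = 742.0 kN.
Block shear: shear path 2×[32+2×88] = 2×208 mm, A_gv = 3328, A_nv = 2×(208 − 2.5×29)×8 = 2168 mm²; tension across gage: (64 − 1×29)×8 = 280 mm². R_n = min(0.6×450×2168, 0.6×350×3328) + 1.0×450×280 = min(585.36, 698.88) + 126 = 711.36 kN. φR_n = 0.75 × 711.36 = 533.5 kN.
Tension rupture (net): A_n = (264 − 2×29)×8 = 1648 mm² (U = 1.0, A_e = A_n). φR_n = 0.75 × 450 × 1648 = 556.2 kN.
Tension yield (gross): A_g = 264×8 = 2112 mm². φR_n = 0.90 × 350 × 2112 = 665.3 kN.
Governing: min(1178.7, 742.0, 533.5, 556.2, 665.3) = 533.5 kN → block shear.

533.5 kN (block shear governs)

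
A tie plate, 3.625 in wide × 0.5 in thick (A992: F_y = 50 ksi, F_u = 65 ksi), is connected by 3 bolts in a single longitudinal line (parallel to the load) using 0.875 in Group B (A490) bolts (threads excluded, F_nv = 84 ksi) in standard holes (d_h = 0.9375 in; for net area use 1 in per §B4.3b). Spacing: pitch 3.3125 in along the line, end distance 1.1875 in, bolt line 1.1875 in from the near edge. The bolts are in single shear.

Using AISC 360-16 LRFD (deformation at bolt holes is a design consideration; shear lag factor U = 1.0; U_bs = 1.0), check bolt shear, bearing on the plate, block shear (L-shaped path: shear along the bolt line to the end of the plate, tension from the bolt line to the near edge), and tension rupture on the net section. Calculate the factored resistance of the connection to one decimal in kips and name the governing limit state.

64.0 kips (net-section rupture governs)

Bolt shear: A_b = π(0.875)²/4 = 0.60132 in². φR_n = 0.75 × 84 × 0.60132 × 3 × 1 = 113.6 kips.
Bearing (0.5 in plate, F_u = 65 ksi): end bolts L_c = 1.1875 − 0.9375/2 = 0.71875, R_n = min(1.2×0.71875×0.5×65, 2.4×0.875×0.5×65) = 28.031 kips/bolt; interior L_c = 3.3125 − 0.9375 = 2.375, R_n = 68.25 kips/bolt. φR_n = 0.75 × (1×28.031 + 2×68.25) = 123.4 kips.
Block shear: shear path 1×[1.1875+2×3.3125] = 1×7.8125 in, A_gv = 3.9063, A_nv = 1×(7.8125 − 2.5×1)×0.5 = 2.6563 in²; tension to near edge: (1.1875 − 0.5×1)×0.5 = 0.34375 in². R_n = min(0.6×65×2.6563, 0.6×50×3.9063) + 1.0×65×0.34375 = min(103.6, 117.19) + 22.344 = 125.94 kips. φR_n = 0.75 × 125.94 = 94.5 kips.
Tension rupture (net): A_n = (3.625 − 1×1)×0.5 = 1.3125 in² (U = 1.0, A_e = A_n). φR_n = 0.75 × 65 × 1.3125 = 64.0 kips.
Governing: min(113.6, 123.4, 94.5, 64.0) = 64.0 kips → net-section rupture.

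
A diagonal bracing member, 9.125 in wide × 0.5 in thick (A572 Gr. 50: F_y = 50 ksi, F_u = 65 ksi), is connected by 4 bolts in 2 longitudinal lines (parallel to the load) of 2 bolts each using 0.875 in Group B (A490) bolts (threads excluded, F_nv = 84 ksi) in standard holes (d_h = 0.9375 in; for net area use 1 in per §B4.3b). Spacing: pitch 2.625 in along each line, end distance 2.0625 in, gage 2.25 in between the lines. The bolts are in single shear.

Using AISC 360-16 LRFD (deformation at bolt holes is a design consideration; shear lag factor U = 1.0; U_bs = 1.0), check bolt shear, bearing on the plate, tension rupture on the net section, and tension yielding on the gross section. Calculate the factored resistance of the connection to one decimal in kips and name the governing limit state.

151.5 kips (bolt shear governs)

Bolt shear: A_b = π(0.875)²/4 = 0.60132 in². φR_n = 0.75 × 84 × 0.60132 × 4 × 1 = 151.5 kips.
Bearing (0.5 in plate, F_u = 65 ksi): end bolts L_c = 2.0625 − 0.9375/2 = 1.59375, R_n = min(1.2×1.59375×0.5×65, 2.4×0.875×0.5×65) = 62.156 kips/bolt; interior L_c = 2.625 − 0.9375 = 1.6875, R_n = 65.813 kips/bolt. φR_n = 0.75 × (2×62.156 + 2×65.813) = 192.0 kips.
Tension rupture (net): A_n = (9.125 − 2×1)×0.5 = 3.5625 in² (U = 1.0, A_e = A_n). φR_n = 0.75 × 65 × 3.5625 = 173.7 kips.
Tension yield (gross): A_g = 9.125×0.5 = 4.5625 in². φR_n = 0.90 × 50 × 4.5625 = 205.3 kips.
Governing: min(151.5, 192.0, 173.7, 205.3) = 151.5 kips → bolt shear.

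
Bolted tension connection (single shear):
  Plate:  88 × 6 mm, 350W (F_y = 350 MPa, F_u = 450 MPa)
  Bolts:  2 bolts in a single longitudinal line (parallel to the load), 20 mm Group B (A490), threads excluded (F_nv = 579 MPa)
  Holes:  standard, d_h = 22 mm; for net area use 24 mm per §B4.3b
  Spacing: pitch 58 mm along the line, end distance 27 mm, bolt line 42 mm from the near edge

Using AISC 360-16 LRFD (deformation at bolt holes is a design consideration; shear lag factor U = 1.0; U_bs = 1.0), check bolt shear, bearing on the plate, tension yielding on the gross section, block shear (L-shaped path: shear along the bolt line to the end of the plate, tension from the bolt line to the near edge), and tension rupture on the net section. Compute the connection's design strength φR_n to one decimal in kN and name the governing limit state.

Bolt shear: A_b = π(20)²/4 = 314.16 mm². φR_n = 0.75 × 579 × 314.16 × 2 × 1 = 272.8 kN.
Bearing (6 mm plate, F_u = 450 MPa): end bolts L_c = 27 − 22/2 = 16, R_n = min(1.2×16×6×450, 2.4×20×6×450) = 51.84 kN/bolt; interior L_c = 58 − 22 = 36, R_n = 116.64 kN/bolt. φR_n = 0.75 × (1×51.84 + 1×116.64) = 126.4 kN.
Tension yield (gross): A_g = 88×6 = 528 mm². φR_n = 0.90 × 350 × 528 = 166.3 kN.
Block shear: shear path 1×[27+1×58] = 1×85 mm, A_gv = 510, A_nv = 1×(85 − 1.5×24)×6 = 294 mm²; tension to near edge: (42 − 0.5×24)×6 = 180 mm². R_n = min(0.6×450×294, 0.6×350×510) + 1.0×450×180 = min(79.38, 107.1) + 81 = 160.38 kN. φR_n = 0.75 × 160.38 = 120.3 kN.
Tension rupture (net): A_n = (88 − 1×24)×6 = 384 mm² (U = 1.0, A_e = A_n). φR_n = 0.75 × 450 × 384 = 129.6 kN.
Governing: min(272.8, 126.4, 166.3, 120.3, 129.6) = 120.3 kN → block shear.

120.3 kN (block shear governs)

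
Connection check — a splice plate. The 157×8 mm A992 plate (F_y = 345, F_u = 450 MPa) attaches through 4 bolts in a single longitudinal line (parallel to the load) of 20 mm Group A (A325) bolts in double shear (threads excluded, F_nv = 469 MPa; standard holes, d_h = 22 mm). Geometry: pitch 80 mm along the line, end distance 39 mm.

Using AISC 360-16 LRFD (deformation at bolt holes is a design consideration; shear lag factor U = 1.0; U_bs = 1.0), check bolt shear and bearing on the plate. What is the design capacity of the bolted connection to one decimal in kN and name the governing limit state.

Bolt shear: A_b = π(20)²/4 = 314.16 mm². φR_n = 0.75 × 469 × 314.16 × 4 × 2 = 884.0 kN.
Bearing (8 mm plate, F_u = 450 MPa): end bolts L_c = 39 − 22/2 = 28, R_n = min(1.2×28×8×450, 2.4×20×8×450) = 120.96 kN/bolt; interior L_c = 80 − 22 = 58, R_n = 172.8 kN/bolt. φR_n = 0.75 × (1×120.96 + 3×172.8) = 479.5 kN.
Governing: min(884.0, 479.5) = 479.5 kN → bearing.

479.5 kN (bearing governs)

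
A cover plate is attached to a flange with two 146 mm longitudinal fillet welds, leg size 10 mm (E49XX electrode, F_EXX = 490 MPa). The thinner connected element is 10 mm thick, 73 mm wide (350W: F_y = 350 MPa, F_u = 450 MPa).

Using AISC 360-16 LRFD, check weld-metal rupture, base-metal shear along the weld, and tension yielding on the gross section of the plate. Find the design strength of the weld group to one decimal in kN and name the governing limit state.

230.0 kN (gross-section yield governs)

Weld metal: throat = 0.707×10 = 7.07 mm, L = 2×146 = 292 mm. φR_n = 0.75 × 0.6 × 490 × 7.07 × 292 = 455.2 kN.
Base metal shear (10 mm plate): yield φR_n = 1.0×0.6×350×10×292 = 613.2 kN; rupture φR_n = 0.75×0.6×450×10×292 = 591.3 kN; take 591.3 kN (rupture).
Tension yield (gross): A_g = 73×10 = 730 mm². φR_n = 0.90 × 350 × 730 = 230.0 kN.
Governing: min(455.2, 591.3, 230.0) = 230.0 kN → gross-section yield.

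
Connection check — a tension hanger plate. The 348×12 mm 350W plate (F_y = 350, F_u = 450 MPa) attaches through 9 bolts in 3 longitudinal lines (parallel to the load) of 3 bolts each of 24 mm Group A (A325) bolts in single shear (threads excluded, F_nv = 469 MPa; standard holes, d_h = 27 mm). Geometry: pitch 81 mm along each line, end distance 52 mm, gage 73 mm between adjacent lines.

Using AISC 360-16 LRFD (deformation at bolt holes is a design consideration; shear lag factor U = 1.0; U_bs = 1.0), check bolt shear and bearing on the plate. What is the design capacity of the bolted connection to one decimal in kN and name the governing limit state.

Bolt shear: A_b = π(24)²/4 = 452.39 mm². φR_n = 0.75 × 469 × 452.39 × 9 × 1 = 1432.2 kN.
Bearing (12 mm plate, F_u = 450 MPa): end bolts L_c = 52 − 27/2 = 38.5, R_n = min(1.2×38.5×12×450, 2.4×24×12×450) = 249.48 kN/bolt; interior L_c = 81 − 27 = 54, R_n = 311.04 kN/bolt. φR_n = 0.75 × (3×249.48 + 6×311.04) = 1961.0 kN.
Governing: min(1432.2, 1961.0) = 1432.2 kN → bolt shear.

1432.2 kN (bolt shear governs)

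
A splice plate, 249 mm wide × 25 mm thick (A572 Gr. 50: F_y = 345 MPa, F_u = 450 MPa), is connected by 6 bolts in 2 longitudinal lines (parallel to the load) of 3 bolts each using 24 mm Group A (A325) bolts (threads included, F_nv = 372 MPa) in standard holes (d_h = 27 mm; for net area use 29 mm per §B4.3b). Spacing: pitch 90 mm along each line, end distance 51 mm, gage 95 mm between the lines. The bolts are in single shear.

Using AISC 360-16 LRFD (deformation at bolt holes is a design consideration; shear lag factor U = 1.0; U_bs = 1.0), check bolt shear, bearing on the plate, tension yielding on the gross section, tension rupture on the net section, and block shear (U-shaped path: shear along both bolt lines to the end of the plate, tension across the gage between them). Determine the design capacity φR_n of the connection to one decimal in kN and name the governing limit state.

757.3 kN (bolt shear governs)

Bolt shear: A_b = π(24)²/4 = 452.39 mm². φR_n = 0.75 × 372 × 452.39 × 6 × 1 = 757.3 kN.
Bearing (25 mm plate, F_u = 450 MPa): end bolts L_c = 51 − 27/2 = 37.5, R_n = min(1.2×37.5×25×450, 2.4×24×25×450) = 506.25 kN/bolt; interior L_c = 90 − 27 = 63, R_n = 648 kN/bolt. φR_n = 0.75 × (2×506.25 + 4×648) = 2703.4 kN.
Tension yield (gross): A_g = 249×25 = 6225 mm². φR_n = 0.90 × 345 × 6225 = 1932.9 kN.
Tension rupture (net): A_n = (249 − 2×29)×25 = 4775 mm² (U = 1.0, A_e = A_n). φR_n = 0.75 × 450 × 4775 = 1611.6 kN.
Block shear: shear path 2×[51+2×90] = 2×231 mm, A_gv = 11550, A_nv = 2×(231 − 2.5×29)×25 = 7925 mm²; tension across gage: (95 − 1×29)×25 = 1650 mm². R_n = min(0.6×450×7925, 0.6×345×11550) + 1.0×450×1650 = min(2139.8, 2390.9) + 742.5 = 2882.3 kN. φR_n = 0.75 × 2882.3 = 2161.7 kN.
Governing: min(757.3, 2703.4, 1932.9, 1611.6, 2161.7) = 757.3 kN → bolt shear.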